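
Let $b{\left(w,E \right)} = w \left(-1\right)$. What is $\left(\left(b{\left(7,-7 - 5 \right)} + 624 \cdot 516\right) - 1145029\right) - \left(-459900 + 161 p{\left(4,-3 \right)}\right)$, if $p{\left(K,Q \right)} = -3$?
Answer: $-362669$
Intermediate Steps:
$b{\left(w,E \right)} = - w$
$\left(\left(b{\left(7,-7 - 5 \right)} + 624 \cdot 516\right) - 1145029\right) - \left(-459900 + 161 p{\left(4,-3 \right)}\right) = \left(\left(\left(-1\right) 7 + 624 \cdot 516\right) - 1145029\right) + \left(\left(-161\right) \left(-3\right) + 657 \cdot 700\right) = \left(\left(-7 + 321984\right) - 1145029\right) + \left(483 + 459900\right) = \left(321977 - 1145029\right) + 460383 = -823052 + 460383 = -362669$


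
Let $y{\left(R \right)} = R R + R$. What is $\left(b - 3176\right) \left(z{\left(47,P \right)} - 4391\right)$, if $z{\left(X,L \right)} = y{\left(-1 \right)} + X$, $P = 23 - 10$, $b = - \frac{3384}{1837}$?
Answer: $\frac{25358951424}{1837} \approx 1.3805 \cdot 10^{7}$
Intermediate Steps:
$b = - \frac{3384}{1837}$ ($b = \left(-3384\right) \frac{1}{1837} = - \frac{3384}{1837} \approx -1.8421$)
$P = 13$
$y{\left(R \right)} = R + R^{2}$ ($y{\left(R \right)} = R^{2} + R = R + R^{2}$)
$z{\left(X,L \right)} = X$ ($z{\left(X,L \right)} = - (1 - 1) + X = \left(-1\right) 0 + X = 0 + X = X$)
$\left(b - 3176\right) \left(z{\left(47,P \right)} - 4391\right) = \left(- \frac{3384}{1837} - 3176\right) \left(47 - 4391\right) = \left(- \frac{5837696}{1837}\right) \left(-4344\right) = \frac{25358951424}{1837}$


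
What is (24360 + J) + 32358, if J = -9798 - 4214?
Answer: 42706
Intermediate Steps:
J = -14012
(24360 + J) + 32358 = (24360 - 14012) + 32358 = 10348 + 32358 = 42706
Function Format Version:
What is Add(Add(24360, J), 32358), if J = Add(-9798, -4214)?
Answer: 42706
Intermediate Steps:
J = -14012
Add(Add(24360, J), 32358) = Add(Add(24360, -14012), 32358) = Add(10348, 32358) = 42706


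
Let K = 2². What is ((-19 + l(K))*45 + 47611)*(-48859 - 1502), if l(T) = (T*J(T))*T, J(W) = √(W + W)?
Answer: -2354678916 - 72519840*√2 ≈ -2.4572e+9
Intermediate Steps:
K = 4
J(W) = √2*√W (J(W) = √(2*W) = √2*√W)
l(T) = √2*T^(5/2) (l(T) = (T*(√2*√T))*T = (√2*T^(3/2))*T = √2*T^(5/2))
((-19 + l(K))*45 + 47611)*(-48859 - 1502) = ((-19 + √2*4^(5/2))*45 + 47611)*(-48859 - 1502) = ((-19 + √2*32)*45 + 47611)*(-50361) = ((-19 + 32*√2)*45 + 47611)*(-50361) = ((-855 + 1440*√2) + 47611)*(-50361) = (46756 + 1440*√2)*(-50361) = -2354678916 - 72519840*√2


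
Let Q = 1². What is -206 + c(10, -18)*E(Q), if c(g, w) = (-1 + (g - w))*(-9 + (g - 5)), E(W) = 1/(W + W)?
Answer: -260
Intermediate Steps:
Q = 1
E(W) = 1/(2*W)
c(g, w) = (-14 + g)*(-1 + g - w) (c(g, w) = (-1 + g - w)*(-9 + (-5 + g)) = (-1 + g - w)*(-14 + g) = (-14 + g)*(-1 + g - w))
-206 + c(10, -18)*E(Q) = -206 + (14 + 10² - 15*10 + 14*(-18) - 1*10*(-18))*((½)/1) = -206 + (14 + 100 - 150 - 252 + 180)*((½)*1) = -206 - 108*½ = -206 - 54 = -260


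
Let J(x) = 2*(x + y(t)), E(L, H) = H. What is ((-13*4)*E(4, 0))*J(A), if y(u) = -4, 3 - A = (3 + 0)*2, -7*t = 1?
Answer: 0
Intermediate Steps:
t = -⅐ (t = -⅐*1 = -⅐ ≈ -0.14286)
A = -3 (A = 3 - (3 + 0)*2 = 3 - 3*2 = 3 - 1*6 = 3 - 6 = -3)
J(x) = -8 + 2*x (J(x) = 2*(x - 4) = 2*(-4 + x) = -8 + 2*x)
((-13*4)*E(4, 0))*J(A) = (-13*4*0)*(-8 + 2*(-3)) = (-52*0)*(-8 - 6) = 0*(-14) = 0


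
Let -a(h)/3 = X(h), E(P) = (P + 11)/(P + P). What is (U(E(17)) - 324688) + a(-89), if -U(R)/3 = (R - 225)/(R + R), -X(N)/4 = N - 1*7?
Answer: -9112087/28 ≈ -3.2543e+5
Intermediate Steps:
X(N) = 28 - 4*N (X(N) = -4*(N - 1*7) = -4*(N - 7) = -4*(-7 + N) = 28 - 4*N)
E(P) = (11 + P)/(2*P) (E(P) = (11 + P)/((2*P)) = (11 + P)*(1/(2*P)) = (11 + P)/(2*P))
U(R) = -3*(-225 + R)/(2*R) (U(R) = -3*(R - 225)/(R + R) = -3*(-225 + R)/(2*R))
a(h) = -84 + 12*h (a(h) = -3*(28 - 4*h) = -84 + 12*h)
(U(E(17)) - 324688) + a(-89) = (3*(225 - (11 + 17)/(2*17))/(2*(((½)*(11 + 17)/17))) - 324688) + (-84 + 12*(-89)) = (3*(225 - 28/(2*17))/(2*(((½)*(1/17)*28))) - 324688) + (-84 - 1068) = (3*(225 - 1*14/17)/(2*(14/17)) - 324688) - 1152 = ((3/2)*(17/14)*(225 - 14/17) - 324688) - 1152 = ((3/2)*(17/14)*(3811/17) - 324688) - 1152 = (11433/28 - 324688) - 1152 = -9079831/28 - 1152 = -9112087/28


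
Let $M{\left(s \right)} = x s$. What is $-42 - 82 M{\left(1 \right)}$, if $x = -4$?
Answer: $286$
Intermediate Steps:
$M{\left(s \right)} = - 4 s$
$-42 - 82 M{\left(1 \right)} = -42 - 82 \left(\left(-4\right) 1\right) = -42 - -328 = -42 + 328 = 286$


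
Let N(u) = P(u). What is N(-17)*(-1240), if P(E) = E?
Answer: 21080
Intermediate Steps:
N(u) = u
N(-17)*(-1240) = -17*(-1240) = 21080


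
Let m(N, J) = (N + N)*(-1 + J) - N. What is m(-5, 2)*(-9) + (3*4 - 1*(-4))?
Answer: 61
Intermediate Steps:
m(N, J) = -N + 2*N*(-1 + J) (m(N, J) = (2*N)*(-1 + J) - N = 2*N*(-1 + J) - N = -N + 2*N*(-1 + J))
m(-5, 2)*(-9) + (3*4 - 1*(-4)) = -5*(-3 + 2*2)*(-9) + (3*4 - 1*(-4)) = -5*(-3 + 4)*(-9) + (12 + 4) = -5*1*(-9) + 16 = -5*(-9) + 16 = 45 + 16 = 61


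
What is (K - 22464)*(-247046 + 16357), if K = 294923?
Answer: -62853294251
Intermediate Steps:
(K - 22464)*(-247046 + 16357) = (294923 - 22464)*(-247046 + 16357) = 272459*(-230689) = -62853294251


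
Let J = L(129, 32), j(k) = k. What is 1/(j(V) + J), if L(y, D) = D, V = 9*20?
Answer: 1/212 ≈ 0.0047170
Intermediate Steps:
V = 180
J = 32
1/(j(V) + J) = 1/(180 + 32) = 1/212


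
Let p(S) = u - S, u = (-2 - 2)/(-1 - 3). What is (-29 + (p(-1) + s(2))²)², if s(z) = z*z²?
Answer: 5041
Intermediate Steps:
u = 1 (u = -4/(-4) = -4*(-¼) = 1)
s(z) = z³
p(S) = 1 - S
(-29 + (p(-1) + s(2))²)² = (-29 + ((1 - 1*(-1)) + 2³)²)² = (-29 + ((1 + 1) + 8)²)² = (-29 + (2 + 8)²)² = (-29 + 10²)² = (-29 + 100)² = 71² = 5041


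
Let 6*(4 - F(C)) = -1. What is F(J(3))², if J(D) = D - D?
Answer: 625/36 ≈ 17.361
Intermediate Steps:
J(D) = 0
F(C) = 25/6 (F(C) = 4 - ⅙*(-1) = 4 + ⅙ = 25/6)
F(J(3))² = (25/6)² = 625/36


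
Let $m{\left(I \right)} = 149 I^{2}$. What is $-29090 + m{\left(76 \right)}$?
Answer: $831534$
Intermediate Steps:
$-29090 + m{\left(76 \right)} = -29090 + 149 \cdot 76^{2} = -29090 + 149 \cdot 5776 = -29090 + 860624 = 831534$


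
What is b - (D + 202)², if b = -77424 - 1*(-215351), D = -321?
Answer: 123766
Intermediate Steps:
b = 137927 (b = -77424 + 215351 = 137927)
b - (D + 202)² = 137927 - (-321 + 202)² = 137927 - 1*(-119)² = 137927 - 1*14161 = 137927 - 14161 = 123766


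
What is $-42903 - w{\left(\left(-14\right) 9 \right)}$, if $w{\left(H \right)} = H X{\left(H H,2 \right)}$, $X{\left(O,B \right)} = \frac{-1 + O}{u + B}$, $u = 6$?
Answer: $\frac{828513}{4} \approx 2.0713 \cdot 10^{5}$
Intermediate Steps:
$X{\left(O,B \right)} = \frac{-1 + O}{6 + B}$
$w{\left(H \right)} = H \left(- \frac{1}{8} + \frac{H^{2}}{8}\right)$ ($w{\left(H \right)} = H \frac{-1 + H H}{6 + 2} = H \frac{-1 + H^{2}}{8} = H \left(- \frac{1}{8} + \frac{H^{2}}{8}\right)$)
$-42903 - w{\left(\left(-14\right) 9 \right)} = -42903 - \frac{\left(-14\right) 9 \left(-1 + \left(\left(-14\right) 9\right)^{2}\right)}{8} = -42903 - \frac{1}{8} \left(-126\right) \left(-1 + \left(-126\right)^{2}\right) = -42903 - \frac{1}{8} \left(-126\right) \left(-1 + 15876\right) = -42903 - \frac{1}{8} \left(-126\right) 15875 = -42903 - - \frac{1000125}{4} = -42903 + \frac{1000125}{4} = \frac{828513}{4}$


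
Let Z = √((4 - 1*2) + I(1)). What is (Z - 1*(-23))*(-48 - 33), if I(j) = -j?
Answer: -1944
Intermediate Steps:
Z = 1 (Z = √((4 - 1*2) - 1*1) = √((4 - 2) - 1) = √(2 - 1) = √1 = 1)
(Z - 1*(-23))*(-48 - 33) = (1 - 1*(-23))*(-48 - 33) = (1 + 23)*(-81) = 24*(-81) = -1944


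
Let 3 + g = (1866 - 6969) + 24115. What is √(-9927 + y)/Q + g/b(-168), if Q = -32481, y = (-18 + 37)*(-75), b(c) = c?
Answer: -19009/168 - 2*I*√2838/32481 ≈ -113.15 - 0.0032802*I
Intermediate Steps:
y = -1425 (y = 19*(-75) = -1425)
g = 19009 (g = -3 + ((1866 - 6969) + 24115) = -3 + (-5103 + 24115) = -3 + 19012 = 19009)
√(-9927 + y)/Q + g/b(-168) = √(-9927 - 1425)/(-32481) + 19009/(-168) = √(-11352)*(-1/32481) + 19009*(-1/168) = (2*I*√2838)*(-1/32481) - 19009/168 = -2*I*√2838/32481 - 19009/168 = -19009/168 - 2*I*√2838/32481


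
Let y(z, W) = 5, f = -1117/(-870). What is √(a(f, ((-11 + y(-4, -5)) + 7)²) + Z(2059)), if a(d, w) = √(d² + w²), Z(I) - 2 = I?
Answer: √(1559970900 + 870*√2004589)/870 ≈ 45.416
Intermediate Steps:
Z(I) = 2 + I
f = 1117/870 (f = -1117*(-1/870) = 1117/870 ≈ 1.2839)
√(a(f, ((-11 + y(-4, -5)) + 7)²) + Z(2059)) = √(√((1117/870)² + (((-11 + 5) + 7)²)²) + (2 + 2059)) = √(√(1247689/756900 + ((-6 + 7)²)²) + 2061) = √(√(1247689/756900 + (1²)²) + 2061) = √(√(1247689/756900 + 1²) + 2061) = √(√(1247689/756900 + 1) + 2061) = √(√(2004589/756900) + 2061) = √(√2004589/870 + 2061) = √(2061 + √2004589/870)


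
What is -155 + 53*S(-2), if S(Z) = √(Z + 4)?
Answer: -155 + 53*√2 ≈ -80.047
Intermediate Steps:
S(Z) = √(4 + Z)
-155 + 53*S(-2) = -155 + 53*√(4 - 2) = -155 + 53*√2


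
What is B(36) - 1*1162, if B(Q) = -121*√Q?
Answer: -1888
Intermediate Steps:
B(36) - 1*1162 = -121*√36 - 1*1162 = -121*6 - 1162 = -726 - 1162 = -1888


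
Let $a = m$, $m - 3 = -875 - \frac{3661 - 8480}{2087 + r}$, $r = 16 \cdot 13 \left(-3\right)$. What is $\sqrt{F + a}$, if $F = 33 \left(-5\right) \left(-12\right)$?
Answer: $\frac{3 \sqrt{264286561}}{1463} \approx 33.336$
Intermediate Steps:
$r = -624$ ($r = 208 \left(-3\right) = -624$)
$m = - \frac{1270917}{1463}$ ($m = 3 - \left(875 + \frac{3661 - 8480}{2087 - 624}\right) = 3 - \left(875 - \frac{4819}{1463}\right) = 3 - \frac{1275306}{1463} = - \frac{1270917}{1463} \approx -868.71$)
$a = - \frac{1270917}{1463} \approx -868.71$
$F = 1980$ ($F = \left(-165\right) \left(-12\right) = 1980$)
$\sqrt{F + a} = \sqrt{1980 - \frac{1270917}{1463}} = \sqrt{\frac{1625823}{1463}} = \frac{3 \sqrt{264286561}}{1463}$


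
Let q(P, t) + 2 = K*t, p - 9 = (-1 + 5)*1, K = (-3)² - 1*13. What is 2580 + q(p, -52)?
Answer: 2786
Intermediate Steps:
K = -4 (K = 9 - 13 = -4)
p = 13 (p = 9 + (-1 + 5)*1 = 9 + 4*1 = 9 + 4 = 13)
q(P, t) = -2 - 4*t
2580 + q(p, -52) = 2580 + (-2 - 4*(-52)) = 2580 + (-2 + 208) = 2580 + 206 = 2786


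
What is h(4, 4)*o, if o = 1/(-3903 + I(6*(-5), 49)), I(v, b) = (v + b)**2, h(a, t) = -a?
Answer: 2/1771 ≈ 0.0011293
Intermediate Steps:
I(v, b) = (b + v)**2
o = -1/3542 (o = 1/(-3903 + (49 + 6*(-5))**2) = 1/(-3903 + (49 - 30)**2) = 1/(-3903 + 19**2) = 1/(-3903 + 361) = 1/(-3542) = -1/3542 ≈ -0.00028233)
h(4, 4)*o = -1*4*(-1/3542) = -4*(-1/3542) = 2/1771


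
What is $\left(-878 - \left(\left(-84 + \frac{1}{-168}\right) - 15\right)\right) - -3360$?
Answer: $\frac{433609}{168} \approx 2581.0$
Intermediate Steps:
$\left(-878 - \left(\left(-84 + \frac{1}{-168}\right) - 15\right)\right) - -3360 = \left(-878 - \left(\left(-84 - \frac{1}{168}\right) - 15\right)\right) + 3360 = \left(-878 - \left(- \frac{14113}{168} - 15\right)\right) + 3360 = \left(-878 - - \frac{16633}{168}\right) + 3360 = \left(-878 + \frac{16633}{168}\right) + 3360 = - \frac{130871}{168} + 3360 = \frac{433609}{168}$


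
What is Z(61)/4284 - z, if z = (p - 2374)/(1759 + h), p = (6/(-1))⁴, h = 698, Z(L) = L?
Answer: 75683/167076 ≈ 0.45299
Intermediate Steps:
p = 1296 (p = (6*(-1))⁴ = (-6)⁴ = 1296)
z = -154/351 (z = (1296 - 2374)/(1759 + 698) = -1078/2457 = -1078*1/2457 = -154/351 ≈ -0.43875)
Z(61)/4284 - z = 61/4284 - 1*(-154/351) = 61*(1/4284) + 154/351 = 61/4284 + 154/351 = 75683/167076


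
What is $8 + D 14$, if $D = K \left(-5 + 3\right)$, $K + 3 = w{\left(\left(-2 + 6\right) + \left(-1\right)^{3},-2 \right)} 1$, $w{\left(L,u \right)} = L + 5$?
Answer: $-132$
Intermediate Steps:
$w{\left(L,u \right)} = 5 + L$
$K = 5$ ($K = -3 + \left(5 + \left(\left(-2 + 6\right) + \left(-1\right)^{3}\right)\right) 1 = -3 + \left(5 + \left(4 - 1\right)\right) 1 = -3 + \left(5 + 3\right) 1 = -3 + 8 \cdot 1 = -3 + 8 = 5$)
$D = -10$ ($D = 5 \left(-5 + 3\right) = 5 \left(-2\right) = -10$)
$8 + D 14 = 8 - 140 = -132$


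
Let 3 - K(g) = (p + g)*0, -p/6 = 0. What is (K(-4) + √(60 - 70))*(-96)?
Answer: -288 - 96*I*√10 ≈ -288.0 - 303.58*I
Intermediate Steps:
p = 0 (p = -6*0 = 0)
K(g) = 3 (K(g) = 3 - (0 + g)*0 = 3 - g*0 = 3 - 1*0 = 3 + 0 = 3)
(K(-4) + √(60 - 70))*(-96) = (3 + √(60 - 70))*(-96) = (3 + √(-10))*(-96) = (3 + I*√10)*(-96) = -288 - 96*I*√10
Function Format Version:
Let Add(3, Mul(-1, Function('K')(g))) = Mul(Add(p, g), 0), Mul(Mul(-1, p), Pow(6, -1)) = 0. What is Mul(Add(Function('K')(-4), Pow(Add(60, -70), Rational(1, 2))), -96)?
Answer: Add(-288, Mul(-96, I, Pow(10, Rational(1, 2)))) ≈ Add(-288.00, Mul(-303.58, I))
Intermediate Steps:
p = 0 (p = Mul(-6, 0) = 0)
Function('K')(g) = 3 (Function('K')(g) = Add(3, Mul(-1, Mul(Add(0, g), 0))) = Add(3, Mul(-1, Mul(g, 0))) = Add(3, Mul(-1, 0)) = Add(3, 0) = 3)
Mul(Add(Function('K')(-4), Pow(Add(60, -70), Rational(1, 2))), -96) = Mul(Add(3, Pow(Add(60, -70), Rational(1, 2))), -96) = Mul(Add(3, Pow(-10, Rational(1, 2))), -96) = Mul(Add(3, Mul(I, Pow(10, Rational(1, 2)))), -96) = Add(-288, Mul(-96, I, Pow(10, Rational(1, 2))))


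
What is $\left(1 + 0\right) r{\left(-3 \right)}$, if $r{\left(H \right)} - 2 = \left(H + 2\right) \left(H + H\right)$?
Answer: $8$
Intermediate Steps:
$r{\left(H \right)} = 2 + 2 H \left(2 + H\right)$ ($r{\left(H \right)} = 2 + \left(H + 2\right) \left(H + H\right) = 2 + \left(2 + H\right) 2 H = 2 + 2 H \left(2 + H\right)$)
$\left(1 + 0\right) r{\left(-3 \right)} = \left(1 + 0\right) \left(2 + 2 \left(-3\right)^{2} + 4 \left(-3\right)\right) = 1 \left(2 + 2 \cdot 9 - 12\right) = 1 \left(2 + 18 - 12\right) = 1 \cdot 8 = 8$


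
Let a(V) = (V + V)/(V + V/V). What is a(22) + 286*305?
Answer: 2006334/23 ≈ 87232.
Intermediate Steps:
a(V) = 2*V/(1 + V) (a(V) = (2*V)/(V + 1) = (2*V)/(1 + V) = 2*V/(1 + V))
a(22) + 286*305 = 2*22/(1 + 22) + 286*305 = 2*22/23 + 87230 = 2*22*(1/23) + 87230 = 44/23 + 87230 = 2006334/23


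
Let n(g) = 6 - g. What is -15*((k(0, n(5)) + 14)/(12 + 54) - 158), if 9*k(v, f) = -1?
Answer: 468635/198 ≈ 2366.8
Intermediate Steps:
k(v, f) = -⅑ (k(v, f) = (⅑)*(-1) = -⅑)
-15*((k(0, n(5)) + 14)/(12 + 54) - 158) = -15*((-⅑ + 14)/(12 + 54) - 158) = -15*((125/9)/66 - 158) = -15*((125/9)*(1/66) - 158) = -15*(125/594 - 158) = -15*(-93727/594) = 468635/198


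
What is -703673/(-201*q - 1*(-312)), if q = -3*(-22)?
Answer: 703673/12954 ≈ 54.321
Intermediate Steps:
q = 66
-703673/(-201*q - 1*(-312)) = -703673/(-201*66 - 1*(-312)) = -703673/(-13266 + 312) = -703673/(-12954) = -703673*(-1/12954) = 703673/12954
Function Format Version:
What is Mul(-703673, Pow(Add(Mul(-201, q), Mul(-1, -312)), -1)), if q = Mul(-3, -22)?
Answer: Rational(703673, 12954) ≈ 54.321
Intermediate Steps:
q = 66
Mul(-703673, Pow(Add(Mul(-201, q), Mul(-1, -312)), -1)) = Mul(-703673, Pow(Add(Mul(-201, 66), Mul(-1, -312)), -1)) = Mul(-703673, Pow(Add(-13266, 312), -1)) = Mul(-703673, Pow(-12954, -1)) = Mul(-703673, Rational(-1, 12954)) = Rational(703673, 12954)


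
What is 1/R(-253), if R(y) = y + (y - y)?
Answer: -1/253 ≈ -0.0039526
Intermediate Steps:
R(y) = y (R(y) = y + 0 = y)
1/R(-253) = 1/(-253) = -1/253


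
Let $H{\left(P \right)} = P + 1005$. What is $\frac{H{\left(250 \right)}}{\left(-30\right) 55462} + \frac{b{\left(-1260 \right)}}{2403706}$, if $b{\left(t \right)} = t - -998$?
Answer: $- \frac{345258235}{399943026516} \approx -0.00086327$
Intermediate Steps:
$b{\left(t \right)} = 998 + t$ ($b{\left(t \right)} = t + 998 = 998 + t$)
$H{\left(P \right)} = 1005 + P$
$\frac{H{\left(250 \right)}}{\left(-30\right) 55462} + \frac{b{\left(-1260 \right)}}{2403706} = \frac{1005 + 250}{\left(-30\right) 55462} + \frac{998 - 1260}{2403706} = \frac{1255}{-1663860} - \frac{131}{1201853} = 1255 \left(- \frac{1}{1663860}\right) - \frac{131}{1201853} = - \frac{251}{332772} - \frac{131}{1201853} = - \frac{345258235}{399943026516}$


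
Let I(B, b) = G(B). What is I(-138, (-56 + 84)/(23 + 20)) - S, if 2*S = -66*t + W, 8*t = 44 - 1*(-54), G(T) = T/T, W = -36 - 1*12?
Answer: 1717/4 ≈ 429.25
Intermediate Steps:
W = -48 (W = -36 - 12 = -48)
G(T) = 1
t = 49/4 (t = (44 - 1*(-54))/8 = (44 + 54)/8 = (⅛)*98 = 49/4 ≈ 12.250)
S = -1713/4 (S = (-66*49/4 - 48)/2 = (-1617/2 - 48)/2 = (½)*(-1713/2) = -1713/4 ≈ -428.25)
I(B, b) = 1
I(-138, (-56 + 84)/(23 + 20)) - S = 1 - 1*(-1713/4) = 1 + 1713/4 = 1717/4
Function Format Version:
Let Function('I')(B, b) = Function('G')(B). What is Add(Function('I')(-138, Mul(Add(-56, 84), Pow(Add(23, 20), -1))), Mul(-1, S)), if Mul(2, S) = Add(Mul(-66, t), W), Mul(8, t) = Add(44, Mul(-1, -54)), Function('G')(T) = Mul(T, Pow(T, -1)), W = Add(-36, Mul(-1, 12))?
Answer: Rational(1717, 4) ≈ 429.25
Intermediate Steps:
W = -48 (W = Add(-36, -12) = -48)
Function('G')(T) = 1
t = Rational(49, 4) (t = Mul(Rational(1, 8), Add(44, Mul(-1, -54))) = Mul(Rational(1, 8), Add(44, 54)) = Mul(Rational(1, 8), 98) = Rational(49, 4) ≈ 12.250)
S = Rational(-1713, 4) (S = Mul(Rational(1, 2), Add(Mul(-66, Rational(49, 4)), -48)) = Mul(Rational(1, 2), Add(Rational(-1617, 2), -48)) = Mul(Rational(1, 2), Rational(-1713, 2)) = Rational(-1713, 4) ≈ -428.25)
Function('I')(B, b) = 1
Add(Function('I')(-138, Mul(Add(-56, 84), Pow(Add(23, 20), -1))), Mul(-1, S)) = Add(1, Mul(-1, Rational(-1713, 4))) = Add(1, Rational(1713, 4)) = Rational(1717, 4)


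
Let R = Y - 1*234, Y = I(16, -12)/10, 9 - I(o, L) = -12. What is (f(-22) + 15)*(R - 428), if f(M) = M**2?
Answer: -3292901/10 ≈ -3.2929e+5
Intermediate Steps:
I(o, L) = 21 (I(o, L) = 9 - 1*(-12) = 9 + 12 = 21)
Y = 21/10 ≈ 2.1000
R = -2319/10 (R = 21/10 - 1*234 = 21/10 - 234 = -2319/10 ≈ -231.90)
(f(-22) + 15)*(R - 428) = ((-22)**2 + 15)*(-2319/10 - 428) = (484 + 15)*(-6599/10) = 499*(-6599/10) = -3292901/10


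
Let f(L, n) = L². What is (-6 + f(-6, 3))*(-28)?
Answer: -840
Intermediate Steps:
(-6 + f(-6, 3))*(-28) = (-6 + (-6)²)*(-28) = (-6 + 36)*(-28) = 30*(-28) = -840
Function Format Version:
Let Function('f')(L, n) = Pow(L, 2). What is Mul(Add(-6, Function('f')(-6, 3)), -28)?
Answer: -840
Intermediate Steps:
Mul(Add(-6, Function('f')(-6, 3)), -28) = Mul(Add(-6, Pow(-6, 2)), -28) = Mul(Add(-6, 36), -28) = Mul(30, -28) = -840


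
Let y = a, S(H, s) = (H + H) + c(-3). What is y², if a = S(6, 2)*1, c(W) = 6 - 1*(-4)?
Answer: 484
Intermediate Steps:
c(W) = 10 (c(W) = 6 + 4 = 10)
S(H, s) = 10 + 2*H (S(H, s) = (H + H) + 10 = 2*H + 10 = 10 + 2*H)
a = 22 (a = (10 + 2*6)*1 = (10 + 12)*1 = 22*1 = 22)
y = 22
y² = 22² = 484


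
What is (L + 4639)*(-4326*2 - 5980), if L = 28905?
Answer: -490815808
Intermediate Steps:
(L + 4639)*(-4326*2 - 5980) = (28905 + 4639)*(-4326*2 - 5980) = 33544*(-8652 - 5980) = 33544*(-14632) = -490815808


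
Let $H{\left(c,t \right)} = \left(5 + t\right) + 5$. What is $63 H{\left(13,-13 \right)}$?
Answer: $-189$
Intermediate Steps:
$H{\left(c,t \right)} = 10 + t$
$63 H{\left(13,-13 \right)} = 63 \left(10 - 13\right) = 63 \left(-3\right) = -189$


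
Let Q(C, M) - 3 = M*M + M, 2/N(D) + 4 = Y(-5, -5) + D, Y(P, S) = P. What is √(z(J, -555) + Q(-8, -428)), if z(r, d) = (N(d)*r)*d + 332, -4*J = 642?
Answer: √1615000981/94 ≈ 427.52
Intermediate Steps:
J = -321/2 (J = -¼*642 = -321/2 ≈ -160.50)
N(D) = 2/(-9 + D) (N(D) = 2/(-4 + (-5 + D)) = 2/(-9 + D))
z(r, d) = 332 + 2*d*r/(-9 + d) (z(r, d) = ((2/(-9 + d))*r)*d + 332 = (2*r/(-9 + d))*d + 332 = 2*d*r/(-9 + d) + 332 = 332 + 2*d*r/(-9 + d))
Q(C, M) = 3 + M + M² (Q(C, M) = 3 + (M*M + M) = 3 + (M² + M) = 3 + (M + M²) = 3 + M + M²)
√(z(J, -555) + Q(-8, -428)) = √(2*(-1494 + 166*(-555) - 555*(-321/2))/(-9 - 555) + (3 - 428 + (-428)²)) = √(2*(-1494 - 92130 + 178155/2)/(-564) + (3 - 428 + 183184)) = √(2*(-1/564)*(-9093/2) + 182759) = √(3031/188 + 182759) = √(34361723/188) = √1615000981/94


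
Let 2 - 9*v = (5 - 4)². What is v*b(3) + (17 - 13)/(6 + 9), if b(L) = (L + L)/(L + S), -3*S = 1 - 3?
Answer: 74/165 ≈ 0.44848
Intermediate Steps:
S = ⅔ (S = -(1 - 3)/3 = -⅓*(-2) = ⅔ ≈ 0.66667)
v = ⅑ (v = 2/9 - (5 - 4)²/9 = 2/9 - ⅑*1² = 2/9 - ⅑*1 = 2/9 - ⅑ = ⅑ ≈ 0.11111)
b(L) = 2*L/(⅔ + L) (b(L) = (L + L)/(L + ⅔) = (2*L)/(⅔ + L) = 2*L/(⅔ + L))
v*b(3) + (17 - 13)/(6 + 9) = (6*3/(2 + 3*3))/9 + (17 - 13)/(6 + 9) = (6*3/(2 + 9))/9 + 4/15 = (6*3/11)/9 + 4*(1/15) = (6*3*(1/11))/9 + 4/15 = (⅑)*(18/11) + 4/15 = 2/11 + 4/15 = 74/165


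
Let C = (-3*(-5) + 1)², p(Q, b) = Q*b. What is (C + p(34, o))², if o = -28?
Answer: 484416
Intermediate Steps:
C = 256 (C = (15 + 1)² = 16² = 256)
(C + p(34, o))² = (256 + 34*(-28))² = (256 - 952)² = (-696)² = 484416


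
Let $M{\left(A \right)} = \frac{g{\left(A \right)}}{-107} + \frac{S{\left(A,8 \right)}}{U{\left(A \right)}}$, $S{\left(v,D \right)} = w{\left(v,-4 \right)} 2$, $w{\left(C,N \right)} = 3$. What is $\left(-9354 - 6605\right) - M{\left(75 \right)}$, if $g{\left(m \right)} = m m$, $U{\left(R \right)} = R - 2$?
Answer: $- \frac{124245766}{7811} \approx -15907.0$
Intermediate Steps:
$U{\left(R \right)} = -2 + R$ ($U{\left(R \right)} = R - 2 = -2 + R$)
$S{\left(v,D \right)} = 6$ ($S{\left(v,D \right)} = 3 \cdot 2 = 6$)
$g{\left(m \right)} = m^{2}$
$M{\left(A \right)} = \frac{6}{-2 + A} - \frac{A^{2}}{107}$ ($M{\left(A \right)} = \frac{A^{2}}{-107} + \frac{6}{-2 + A} = A^{2} \left(- \frac{1}{107}\right) + \frac{6}{-2 + A} = - \frac{A^{2}}{107} + \frac{6}{-2 + A} = \frac{6}{-2 + A} - \frac{A^{2}}{107}$)
$\left(-9354 - 6605\right) - M{\left(75 \right)} = \left(-9354 - 6605\right) - \frac{642 + 75^{2} \left(2 - 75\right)}{107 \left(-2 + 75\right)} = -15959 - \frac{642 + 5625 \left(2 - 75\right)}{107 \cdot 73} = -15959 - \frac{1}{107} \cdot \frac{1}{73} \left(642 + 5625 \left(-73\right)\right) = -15959 - \frac{1}{107} \cdot \frac{1}{73} \left(642 - 410625\right) = -15959 - \frac{1}{107} \cdot \frac{1}{73} \left(-409983\right) = -15959 - - \frac{409983}{7811} = -15959 + \frac{409983}{7811} = - \frac{124245766}{7811}$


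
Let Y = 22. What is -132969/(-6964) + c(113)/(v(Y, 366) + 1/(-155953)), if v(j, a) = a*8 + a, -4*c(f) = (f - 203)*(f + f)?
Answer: 73829994367209/3577470736484 ≈ 20.637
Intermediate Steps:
c(f) = -f*(-203 + f)/2 (c(f) = -(f - 203)*(f + f)/4 = -(-203 + f)*2*f/4 = -f*(-203 + f)/2)
v(j, a) = 9*a (v(j, a) = 8*a + a = 9*a)
-132969/(-6964) + c(113)/(v(Y, 366) + 1/(-155953)) = -132969/(-6964) + ((1/2)*113*(203 - 1*113))/(9*366 + 1/(-155953)) = -132969*(-1/6964) + ((1/2)*113*(203 - 113))/(3294 - 1/155953) = 132969/6964 + ((1/2)*113*90)/(513709181/155953) = 132969/6964 + 5085*(155953/513709181) = 132969/6964 + 793021005/513709181 = 73829994367209/3577470736484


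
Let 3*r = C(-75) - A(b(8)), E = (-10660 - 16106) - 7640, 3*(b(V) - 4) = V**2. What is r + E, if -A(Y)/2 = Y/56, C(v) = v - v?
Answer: -2167559/63 ≈ -34406.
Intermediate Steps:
C(v) = 0
b(V) = 4 + V**2/3
A(Y) = -Y/28 (A(Y) = -2*Y/56 = -Y/28)
E = -34406 (E = -26766 - 7640 = -34406)
r = 19/63 (r = (0 - (-1)*(4 + (1/3)*8**2)/28)/3 = (0 - (-1)*(4 + (1/3)*64)/28)/3 = (0 - (-1)*(4 + 64/3)/28)/3 = (0 - (-1)*76/(28*3))/3 = (0 - 1*(-19/21))/3 = (0 + 19/21)/3 = (1/3)*(19/21) = 19/63 ≈ 0.30159)
r + E = 19/63 - 34406 = -2167559/63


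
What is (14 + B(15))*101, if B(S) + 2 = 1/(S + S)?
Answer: 36461/30 ≈ 1215.4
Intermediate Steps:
B(S) = -2 + 1/(2*S) (B(S) = -2 + 1/(S + S) = -2 + 1/(2*S))
(14 + B(15))*101 = (14 + (-2 + (½)/15))*101 = (14 + (-2 + (½)*(1/15)))*101 = (14 + (-2 + 1/30))*101 = (14 - 59/30)*101 = (361/30)*101 = 36461/30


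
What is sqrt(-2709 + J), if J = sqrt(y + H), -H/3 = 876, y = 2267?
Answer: sqrt(-2709 + 19*I) ≈ 0.1825 + 52.048*I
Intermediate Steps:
H = -2628 (H = -3*876 = -2628)
J = 19*I (J = sqrt(2267 - 2628) = sqrt(-361) = 19*I ≈ 19.0*I)
sqrt(-2709 + J) = sqrt(-2709 + 19*I)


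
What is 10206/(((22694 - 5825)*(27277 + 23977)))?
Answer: 243/20585803 ≈ 1.1804e-5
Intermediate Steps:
10206/(((22694 - 5825)*(27277 + 23977))) = 10206/((16869*51254)) = 10206/864603726 = 10206*(1/864603726) = 243/20585803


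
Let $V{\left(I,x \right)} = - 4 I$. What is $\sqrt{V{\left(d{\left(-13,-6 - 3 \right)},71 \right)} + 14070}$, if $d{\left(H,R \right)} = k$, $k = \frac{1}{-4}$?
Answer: $\sqrt{14071} \approx 118.62$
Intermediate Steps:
$k = - \frac{1}{4} \approx -0.25$
$d{\left(H,R \right)} = - \frac{1}{4}$
$\sqrt{V{\left(d{\left(-13,-6 - 3 \right)},71 \right)} + 14070} = \sqrt{\left(-4\right) \left(- \frac{1}{4}\right) + 14070} = \sqrt{1 + 14070} = \sqrt{14071}$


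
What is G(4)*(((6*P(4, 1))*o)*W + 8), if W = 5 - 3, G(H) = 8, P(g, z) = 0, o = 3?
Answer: 64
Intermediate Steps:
W = 2
G(4)*(((6*P(4, 1))*o)*W + 8) = 8*(((6*0)*3)*2 + 8) = 8*((0*3)*2 + 8) = 8*(0*2 + 8) = 8*(0 + 8) = 8*8 = 64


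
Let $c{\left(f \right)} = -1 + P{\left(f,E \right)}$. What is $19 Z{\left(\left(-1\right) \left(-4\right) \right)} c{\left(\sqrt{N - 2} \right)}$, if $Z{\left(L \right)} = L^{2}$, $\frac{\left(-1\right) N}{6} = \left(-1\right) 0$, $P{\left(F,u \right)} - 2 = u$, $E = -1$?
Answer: $0$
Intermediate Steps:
$P{\left(F,u \right)} = 2 + u$
$N = 0$ ($N = - 6 \left(\left(-1\right) 0\right) = \left(-6\right) 0 = 0$)
$c{\left(f \right)} = 0$ ($c{\left(f \right)} = -1 + \left(2 - 1\right) = -1 + 1 = 0$)
$19 Z{\left(\left(-1\right) \left(-4\right) \right)} c{\left(\sqrt{N - 2} \right)} = 19 \left(\left(-1\right) \left(-4\right)\right)^{2} \cdot 0 = 19 \cdot 4^{2} \cdot 0 = 19 \cdot 16 \cdot 0 = 304 \cdot 0 = 0$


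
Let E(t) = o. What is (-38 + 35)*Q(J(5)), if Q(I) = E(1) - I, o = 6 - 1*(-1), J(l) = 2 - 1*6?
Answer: -33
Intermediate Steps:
J(l) = -4 (J(l) = 2 - 6 = -4)
o = 7 (o = 6 + 1 = 7)
E(t) = 7
Q(I) = 7 - I
(-38 + 35)*Q(J(5)) = (-38 + 35)*(7 - 1*(-4)) = -3*(7 + 4) = -3*11 = -33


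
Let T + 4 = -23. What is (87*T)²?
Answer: 5517801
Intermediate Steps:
T = -27 (T = -4 - 23 = -27)
(87*T)² = (87*(-27))² = (-2349)² = 5517801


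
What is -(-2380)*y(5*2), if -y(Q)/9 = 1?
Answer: -21420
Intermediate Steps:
y(Q) = -9 (y(Q) = -9*1 = -9)
-(-2380)*y(5*2) = -(-2380)*(-9) = -595*36 = -21420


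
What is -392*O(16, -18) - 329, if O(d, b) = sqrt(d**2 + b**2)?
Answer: -329 - 784*sqrt(145) ≈ -9769.6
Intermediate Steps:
O(d, b) = sqrt(b**2 + d**2)
-392*O(16, -18) - 329 = -392*sqrt((-18)**2 + 16**2) - 329 = -392*sqrt(324 + 256) - 329 = -784*sqrt(145) - 329 = -329 - 784*sqrt(145)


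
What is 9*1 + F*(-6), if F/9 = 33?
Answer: -1773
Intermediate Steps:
F = 297 (F = 9*33 = 297)
9*1 + F*(-6) = 9*1 + 297*(-6) = 9 - 1782 = -1773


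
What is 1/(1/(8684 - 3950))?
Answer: 4734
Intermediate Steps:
1/(1/(8684 - 3950)) = 1/(1/4734) = 4734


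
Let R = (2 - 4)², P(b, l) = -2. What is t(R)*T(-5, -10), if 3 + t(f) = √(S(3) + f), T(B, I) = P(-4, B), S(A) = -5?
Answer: 6 - 2*I ≈ 6.0 - 2.0*I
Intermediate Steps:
T(B, I) = -2
R = 4 (R = (-2)² = 4)
t(f) = -3 + √(-5 + f)
t(R)*T(-5, -10) = (-3 + √(-5 + 4))*(-2) = (-3 + √(-1))*(-2) = (-3 + I)*(-2) = 6 - 2*I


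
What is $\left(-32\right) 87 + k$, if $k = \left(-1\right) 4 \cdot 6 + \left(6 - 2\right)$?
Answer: $-2804$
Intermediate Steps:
$k = -20$ ($k = \left(-4\right) 6 + 4 = -24 + 4 = -20$)
$\left(-32\right) 87 + k = \left(-32\right) 87 - 20 = -2784 - 20 = -2804$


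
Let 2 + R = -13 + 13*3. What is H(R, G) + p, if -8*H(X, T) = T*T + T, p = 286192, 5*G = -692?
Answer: 14190749/50 ≈ 2.8382e+5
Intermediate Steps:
G = -692/5 (G = (1/5)*(-692) = -692/5 ≈ -138.40)
R = 24 (R = -2 + (-13 + 13*3) = -2 + (-13 + 39) = -2 + 26 = 24)
H(X, T) = -T/8 - T**2/8 (H(X, T) = -(T*T + T)/8 = -(T**2 + T)/8 = -(T + T**2)/8 = -T/8 - T**2/8)
H(R, G) + p = -1/8*(-692/5)*(1 - 692/5) + 286192 = -1/8*(-692/5)*(-687/5) + 286192 = -118851/50 + 286192 = 14190749/50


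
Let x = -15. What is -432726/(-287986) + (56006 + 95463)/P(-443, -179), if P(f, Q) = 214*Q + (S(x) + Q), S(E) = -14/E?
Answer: -202259214012/83121543173 ≈ -2.4333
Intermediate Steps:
P(f, Q) = 14/15 + 215*Q (P(f, Q) = 214*Q + (-14/(-15) + Q) = 214*Q + (-14*(-1/15) + Q) = 214*Q + (14/15 + Q) = 14/15 + 215*Q)
-432726/(-287986) + (56006 + 95463)/P(-443, -179) = -432726/(-287986) + (56006 + 95463)/(14/15 + 215*(-179)) = -432726*(-1/287986) + 151469/(14/15 - 38485) = 216363/143993 + 151469/(-577261/15) = 216363/143993 + 151469*(-15/577261) = 216363/143993 - 2272035/577261 = -202259214012/83121543173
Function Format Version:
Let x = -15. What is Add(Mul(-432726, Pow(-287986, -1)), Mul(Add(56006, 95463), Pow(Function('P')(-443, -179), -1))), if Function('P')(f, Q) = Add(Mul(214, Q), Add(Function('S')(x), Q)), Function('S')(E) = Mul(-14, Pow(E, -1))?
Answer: Rational(-202259214012, 83121543173) ≈ -2.4333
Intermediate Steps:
Function('P')(f, Q) = Add(Rational(14, 15), Mul(215, Q)) (Function('P')(f, Q) = Add(Mul(214, Q), Add(Mul(-14, Pow(-15, -1)), Q)) = Add(Mul(214, Q), Add(Mul(-14, Rational(-1, 15)), Q)) = Add(Mul(214, Q), Add(Rational(14, 15), Q)) = Add(Rational(14, 15), Mul(215, Q)))
Add(Mul(-432726, Pow(-287986, -1)), Mul(Add(56006, 95463), Pow(Function('P')(-443, -179), -1))) = Add(Mul(-432726, Pow(-287986, -1)), Mul(Add(56006, 95463), Pow(Add(Rational(14, 15), Mul(215, -179)), -1))) = Add(Mul(-432726, Rational(-1, 287986)), Mul(151469, Pow(Add(Rational(14, 15), -38485), -1))) = Add(Rational(216363, 143993), Mul(151469, Pow(Rational(-577261, 15), -1))) = Add(Rational(216363, 143993), Mul(151469, Rational(-15, 577261))) = Add(Rational(216363, 143993), Rational(-2272035, 577261)) = Rational(-202259214012, 83121543173)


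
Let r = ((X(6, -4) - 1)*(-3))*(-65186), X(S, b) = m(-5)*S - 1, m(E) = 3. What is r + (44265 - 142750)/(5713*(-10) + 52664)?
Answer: 13973890933/4466 ≈ 3.1290e+6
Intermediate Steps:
X(S, b) = -1 + 3*S (X(S, b) = 3*S - 1 = -1 + 3*S)
r = 3128928 (r = (((-1 + 3*6) - 1)*(-3))*(-65186) = (((-1 + 18) - 1)*(-3))*(-65186) = ((17 - 1)*(-3))*(-65186) = (16*(-3))*(-65186) = -48*(-65186) = 3128928)
r + (44265 - 142750)/(5713*(-10) + 52664) = 3128928 + (44265 - 142750)/(5713*(-10) + 52664) = 3128928 - 98485/(-57130 + 52664) = 3128928 - 98485/(-4466) = 3128928 - 98485*(-1/4466) = 3128928 + 98485/4466 = 13973890933/4466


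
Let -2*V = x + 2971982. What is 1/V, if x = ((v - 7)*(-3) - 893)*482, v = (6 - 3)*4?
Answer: -1/1267163 ≈ -7.8916e-7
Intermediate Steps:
v = 12 (v = 3*4 = 12)
x = -437656 (x = ((12 - 7)*(-3) - 893)*482 = (5*(-3) - 893)*482 = (-15 - 893)*482 = -908*482 = -437656)
V = -1267163 (V = -(-437656 + 2971982)/2 = -1/2*2534326 = -1267163)
1/V = 1/(-1267163) = -1/1267163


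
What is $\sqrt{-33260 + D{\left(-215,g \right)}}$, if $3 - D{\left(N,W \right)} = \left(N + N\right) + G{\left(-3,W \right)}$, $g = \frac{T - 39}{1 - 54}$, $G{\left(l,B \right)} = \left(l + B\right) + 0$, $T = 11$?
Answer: $\frac{30 i \sqrt{102449}}{53} \approx 181.18 i$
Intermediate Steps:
$G{\left(l,B \right)} = B + l$ ($G{\left(l,B \right)} = \left(B + l\right) + 0 = B + l$)
$g = \frac{28}{53}$ ($g = \frac{11 - 39}{1 - 54} = - \frac{28}{-53} = \left(-28\right) \left(- \frac{1}{53}\right) = \frac{28}{53} \approx 0.5283$)
$D{\left(N,W \right)} = 6 - W - 2 N$ ($D{\left(N,W \right)} = 3 - \left(\left(N + N\right) + \left(W - 3\right)\right) = 3 - \left(2 N + \left(-3 + W\right)\right) = 3 - \left(-3 + W + 2 N\right) = 6 - W - 2 N$)
$\sqrt{-33260 + D{\left(-215,g \right)}} = \sqrt{-33260 - - \frac{23080}{53}} = \sqrt{-33260 + \left(6 - \frac{28}{53} + 430\right)} = \sqrt{-33260 + \frac{23080}{53}} = \sqrt{- \frac{1739700}{53}} = \frac{30 i \sqrt{102449}}{53}$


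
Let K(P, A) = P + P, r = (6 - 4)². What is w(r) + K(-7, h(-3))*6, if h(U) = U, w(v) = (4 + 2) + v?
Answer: -74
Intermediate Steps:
r = 4 (r = 2² = 4)
w(v) = 6 + v
K(P, A) = 2*P
w(r) + K(-7, h(-3))*6 = (6 + 4) + (2*(-7))*6 = 10 - 14*6 = 10 - 84 = -74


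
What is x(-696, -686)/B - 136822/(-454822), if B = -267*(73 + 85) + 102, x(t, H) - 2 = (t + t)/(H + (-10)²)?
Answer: 421628978315/1402058402766 ≈ 0.30072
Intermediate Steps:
x(t, H) = 2 + 2*t/(100 + H) (x(t, H) = 2 + (t + t)/(H + (-10)²) = 2 + (2*t)/(H + 100) = 2 + (2*t)/(100 + H) = 2 + 2*t/(100 + H))
B = -42084 (B = -267*158 + 102 = -42186 + 102 = -42084)
x(-696, -686)/B - 136822/(-454822) = (2*(100 - 686 - 696)/(100 - 686))/(-42084) - 136822/(-454822) = (2*(-1282)/(-586))*(-1/42084) - 136822*(-1/454822) = (2*(-1/586)*(-1282))*(-1/42084) + 68411/227411 = (1282/293)*(-1/42084) + 68411/227411 = -641/6165306 + 68411/227411 = 421628978315/1402058402766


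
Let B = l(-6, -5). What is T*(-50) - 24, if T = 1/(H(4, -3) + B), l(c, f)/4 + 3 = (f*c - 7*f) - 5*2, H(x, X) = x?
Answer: -2569/106 ≈ -24.236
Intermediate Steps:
l(c, f) = -52 - 28*f + 4*c*f (l(c, f) = -12 + 4*((f*c - 7*f) - 5*2) = -12 + 4*((c*f - 7*f) - 10) = -12 + 4*((-7*f + c*f) - 10) = -12 + 4*(-10 - 7*f + c*f) = -12 + (-40 - 28*f + 4*c*f) = -52 - 28*f + 4*c*f)
B = 208 (B = -52 - 28*(-5) + 4*(-6)*(-5) = -52 + 140 + 120 = 208)
T = 1/212 (T = 1/(4 + 208) = 1/212 ≈ 0.0047170)
T*(-50) - 24 = (1/212)*(-50) - 24 = -25/106 - 24 = -2569/106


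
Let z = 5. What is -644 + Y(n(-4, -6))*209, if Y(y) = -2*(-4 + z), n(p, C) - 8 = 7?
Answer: -1062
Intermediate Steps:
n(p, C) = 15 (n(p, C) = 8 + 7 = 15)
Y(y) = -2 (Y(y) = -2*(-4 + 5) = -2*1 = -2)
-644 + Y(n(-4, -6))*209 = -644 - 2*209 = -644 - 418 = -1062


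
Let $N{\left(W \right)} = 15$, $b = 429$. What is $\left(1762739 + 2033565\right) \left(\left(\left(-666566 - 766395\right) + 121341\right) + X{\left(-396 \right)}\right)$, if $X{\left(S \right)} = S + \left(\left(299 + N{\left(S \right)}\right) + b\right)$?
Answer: $-4977990934992$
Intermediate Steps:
$X{\left(S \right)} = 743 + S$ ($X{\left(S \right)} = S + \left(\left(299 + 15\right) + 429\right) = S + \left(314 + 429\right) = S + 743 = 743 + S$)
$\left(1762739 + 2033565\right) \left(\left(\left(-666566 - 766395\right) + 121341\right) + X{\left(-396 \right)}\right) = \left(1762739 + 2033565\right) \left(\left(\left(-666566 - 766395\right) + 121341\right) + \left(743 - 396\right)\right) = 3796304 \left(\left(-1432961 + 121341\right) + 347\right) = 3796304 \left(-1311620 + 347\right) = 3796304 \left(-1311273\right) = -4977990934992$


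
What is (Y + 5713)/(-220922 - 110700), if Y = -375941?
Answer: 185114/165811 ≈ 1.1164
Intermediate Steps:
(Y + 5713)/(-220922 - 110700) = (-375941 + 5713)/(-220922 - 110700) = -370228/(-331622) = -370228*(-1/331622) = 185114/165811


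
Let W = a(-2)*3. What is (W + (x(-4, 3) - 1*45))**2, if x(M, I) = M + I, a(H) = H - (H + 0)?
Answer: 2116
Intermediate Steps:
a(H) = 0 (a(H) = H - H = 0)
x(M, I) = I + M
W = 0 (W = 0*3 = 0)
(W + (x(-4, 3) - 1*45))**2 = (0 + ((3 - 4) - 1*45))**2 = (0 + (-1 - 45))**2 = (0 - 46)**2 = (-46)**2 = 2116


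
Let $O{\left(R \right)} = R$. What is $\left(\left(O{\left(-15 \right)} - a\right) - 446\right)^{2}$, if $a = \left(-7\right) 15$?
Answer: $126736$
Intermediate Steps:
$a = -105$
$\left(\left(O{\left(-15 \right)} - a\right) - 446\right)^{2} = \left(\left(-15 - -105\right) - 446\right)^{2} = \left(\left(-15 + 105\right) - 446\right)^{2} = \left(90 - 446\right)^{2} = \left(-356\right)^{2} = 126736$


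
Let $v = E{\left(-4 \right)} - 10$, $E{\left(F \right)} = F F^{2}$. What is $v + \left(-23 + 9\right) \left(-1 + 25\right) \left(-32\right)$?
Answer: $10678$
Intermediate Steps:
$E{\left(F \right)} = F^{3}$
$v = -74$ ($v = \left(-4\right)^{3} - 10 = -64 - 10 = -74$)
$v + \left(-23 + 9\right) \left(-1 + 25\right) \left(-32\right) = -74 + \left(-23 + 9\right) \left(-1 + 25\right) \left(-32\right) = -74 + \left(-14\right) 24 \left(-32\right) = -74 - -10752 = -74 + 10752 = 10678$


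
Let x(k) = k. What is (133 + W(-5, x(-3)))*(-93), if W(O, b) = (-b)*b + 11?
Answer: -12555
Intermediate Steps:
W(O, b) = 11 - b² (W(O, b) = -b² + 11 = 11 - b²)
(133 + W(-5, x(-3)))*(-93) = (133 + (11 - 1*(-3)²))*(-93) = (133 + (11 - 1*9))*(-93) = (133 + (11 - 9))*(-93) = (133 + 2)*(-93) = 135*(-93) = -12555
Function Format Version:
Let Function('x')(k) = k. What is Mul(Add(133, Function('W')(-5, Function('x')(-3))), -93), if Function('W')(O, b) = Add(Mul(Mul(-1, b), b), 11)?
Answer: -12555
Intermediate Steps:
Function('W')(O, b) = Add(11, Mul(-1, Pow(b, 2))) (Function('W')(O, b) = Add(Mul(-1, Pow(b, 2)), 11) = Add(11, Mul(-1, Pow(b, 2))))
Mul(Add(133, Function('W')(-5, Function('x')(-3))), -93) = Mul(Add(133, Add(11, Mul(-1, Pow(-3, 2)))), -93) = Mul(Add(133, Add(11, Mul(-1, 9))), -93) = Mul(Add(133, Add(11, -9)), -93) = Mul(Add(133, 2), -93) = Mul(135, -93) = -12555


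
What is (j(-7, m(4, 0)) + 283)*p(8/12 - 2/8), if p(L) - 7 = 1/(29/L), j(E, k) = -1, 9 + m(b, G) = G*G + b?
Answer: 114727/58 ≈ 1978.1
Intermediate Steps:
m(b, G) = -9 + b + G**2 (m(b, G) = -9 + (G*G + b) = -9 + (G**2 + b) = -9 + (b + G**2) = -9 + b + G**2)
p(L) = 7 + L/29 (p(L) = 7 + 1/(29/L) = 7 + L/29)
(j(-7, m(4, 0)) + 283)*p(8/12 - 2/8) = (-1 + 283)*(7 + (8/12 - 2/8)/29) = 282*(7 + (8*(1/12) - 2*1/8)/29) = 282*(7 + (2/3 - 1/4)/29) = 282*(7 + (1/29)*(5/12)) = 282*(7 + 5/348) = 282*(2441/348) = 114727/58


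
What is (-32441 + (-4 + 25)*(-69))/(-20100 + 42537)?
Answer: -33890/22437 ≈ -1.5105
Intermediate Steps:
(-32441 + (-4 + 25)*(-69))/(-20100 + 42537) = (-32441 + 21*(-69))/22437 = (-32441 - 1449)*(1/22437) = -33890*1/22437 = -33890/22437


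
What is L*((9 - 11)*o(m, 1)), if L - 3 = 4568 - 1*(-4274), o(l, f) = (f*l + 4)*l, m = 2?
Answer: -212280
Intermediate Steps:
o(l, f) = l*(4 + f*l) (o(l, f) = (4 + f*l)*l = l*(4 + f*l))
L = 8845 (L = 3 + (4568 - 1*(-4274)) = 3 + (4568 + 4274) = 3 + 8842 = 8845)
L*((9 - 11)*o(m, 1)) = 8845*((9 - 11)*(2*(4 + 1*2))) = 8845*(-4*(4 + 2)) = 8845*(-4*6) = 8845*(-2*12) = 8845*(-24) = -212280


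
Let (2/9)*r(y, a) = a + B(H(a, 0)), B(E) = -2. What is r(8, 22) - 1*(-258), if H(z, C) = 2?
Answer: 348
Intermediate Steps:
r(y, a) = -9 + 9*a/2 (r(y, a) = 9*(a - 2)/2 = 9*(-2 + a)/2 = -9 + 9*a/2)
r(8, 22) - 1*(-258) = (-9 + (9/2)*22) - 1*(-258) = (-9 + 99) + 258 = 90 + 258 = 348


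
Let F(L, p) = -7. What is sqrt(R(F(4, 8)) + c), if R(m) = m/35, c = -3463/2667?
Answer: I*sqrt(266459970)/13335 ≈ 1.2241*I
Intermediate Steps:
c = -3463/2667 (c = -3463*1/2667 = -3463/2667 ≈ -1.2985)
R(m) = m/35 (R(m) = m*(1/35) = m/35)
sqrt(R(F(4, 8)) + c) = sqrt((1/35)*(-7) - 3463/2667) = sqrt(-1/5 - 3463/2667) = sqrt(-19982/13335) = I*sqrt(266459970)/13335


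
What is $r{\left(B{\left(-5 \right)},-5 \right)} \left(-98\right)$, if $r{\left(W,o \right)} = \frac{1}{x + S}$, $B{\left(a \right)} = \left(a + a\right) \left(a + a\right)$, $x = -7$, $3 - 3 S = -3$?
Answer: $\frac{98}{5} \approx 19.6$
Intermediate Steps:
$S = 2$ ($S = 1 - -1 = 1 + 1 = 2$)
$B{\left(a \right)} = 4 a^{2}$ ($B{\left(a \right)} = 2 a 2 a = 4 a^{2}$)
$r{\left(W,o \right)} = - \frac{1}{5}$ ($r{\left(W,o \right)} = \frac{1}{-7 + 2} = \frac{1}{-5} = - \frac{1}{5}$)
$r{\left(B{\left(-5 \right)},-5 \right)} \left(-98\right) = \left(- \frac{1}{5}\right) \left(-98\right) = \frac{98}{5}$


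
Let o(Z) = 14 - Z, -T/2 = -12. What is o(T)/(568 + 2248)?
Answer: -5/1408 ≈ -0.0035511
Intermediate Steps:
T = 24 (T = -2*(-12) = 24)
o(T)/(568 + 2248) = (14 - 1*24)/(568 + 2248) = (14 - 24)/2816 = (1/2816)*(-10) = -5/1408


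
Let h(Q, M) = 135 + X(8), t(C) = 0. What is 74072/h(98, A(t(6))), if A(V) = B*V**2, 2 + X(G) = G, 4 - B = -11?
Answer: 1576/3 ≈ 525.33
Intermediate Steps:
B = 15 (B = 4 - 1*(-11) = 4 + 11 = 15)
X(G) = -2 + G
A(V) = 15*V**2
h(Q, M) = 141 (h(Q, M) = 135 + (-2 + 8) = 135 + 6 = 141)
74072/h(98, A(t(6))) = 74072/141 = 74072*(1/141) = 1576/3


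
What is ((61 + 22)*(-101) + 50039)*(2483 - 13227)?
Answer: -447552064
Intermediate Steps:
((61 + 22)*(-101) + 50039)*(2483 - 13227) = (83*(-101) + 50039)*(-10744) = (-8383 + 50039)*(-10744) = 41656*(-10744) = -447552064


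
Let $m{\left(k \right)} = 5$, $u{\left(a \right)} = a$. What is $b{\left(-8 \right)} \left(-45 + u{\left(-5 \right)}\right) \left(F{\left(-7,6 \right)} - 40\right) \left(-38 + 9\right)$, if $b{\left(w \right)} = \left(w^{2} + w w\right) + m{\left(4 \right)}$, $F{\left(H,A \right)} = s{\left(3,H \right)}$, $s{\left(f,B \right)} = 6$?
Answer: $-6556900$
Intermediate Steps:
$F{\left(H,A \right)} = 6$
$b{\left(w \right)} = 5 + 2 w^{2}$ ($b{\left(w \right)} = \left(w^{2} + w w\right) + 5 = \left(w^{2} + w^{2}\right) + 5 = 2 w^{2} + 5 = 5 + 2 w^{2}$)
$b{\left(-8 \right)} \left(-45 + u{\left(-5 \right)}\right) \left(F{\left(-7,6 \right)} - 40\right) \left(-38 + 9\right) = \left(5 + 2 \left(-8\right)^{2}\right) \left(-45 - 5\right) \left(6 - 40\right) \left(-38 + 9\right) = \left(5 + 2 \cdot 64\right) \left(-50\right) \left(\left(-34\right) \left(-29\right)\right) = \left(5 + 128\right) \left(-50\right) 986 = 133 \left(-50\right) 986 = \left(-6650\right) 986 = -6556900$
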